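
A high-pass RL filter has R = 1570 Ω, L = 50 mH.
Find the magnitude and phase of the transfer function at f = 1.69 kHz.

Step 1 — Angular frequency: ω = 2π·1690 = 1.062e+04 rad/s.
Step 2 — Transfer function: H(jω) = jωL/(R + jωL).
Step 3 — Numerator jωL = j·530.9; denominator R + jωL = 1570 + j530.9.
Step 4 — H = 0.1026 + j0.3035.
Step 5 — Magnitude: |H| = 0.3203 (-9.9 dB); phase: φ = 71.3°.

|H| = 0.3203 (-9.9 dB), φ = 71.3°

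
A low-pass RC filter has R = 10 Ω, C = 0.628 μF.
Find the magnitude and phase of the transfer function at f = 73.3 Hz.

Step 1 — Angular frequency: ω = 2π·73.3 = 460.6 rad/s.
Step 2 — Transfer function: H(jω) = 1/(1 + jωRC).
Step 3 — Denominator: 1 + jωRC = 1 + j·460.6·10·6.28e-07 = 1 + j0.002892.
Step 4 — H = 1 - j0.002892.
Step 5 — Magnitude: |H| = 1 (-0.0 dB); phase: φ = -0.2°.

|H| = 1 (-0.0 dB), φ = -0.2°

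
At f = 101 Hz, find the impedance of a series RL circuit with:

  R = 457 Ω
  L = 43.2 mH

Step 1 — Angular frequency: ω = 2π·f = 2π·101 = 634.6 rad/s.
Step 2 — Component impedances:
  R: Z = R = 457 Ω
  L: Z = jωL = j·634.6·0.0432 = 0 + j27.41 Ω
Step 3 — Series combination: Z_total = R + L = 457 + j27.41 Ω = 457.8∠3.4° Ω.

Z = 457 + j27.41 Ω = 457.8∠3.4° Ω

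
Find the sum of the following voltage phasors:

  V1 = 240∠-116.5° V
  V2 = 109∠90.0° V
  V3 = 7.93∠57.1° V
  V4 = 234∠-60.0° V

Step 1 — Convert each phasor to rectangular form:
  V1 = 240·(cos(-116.5°) + j·sin(-116.5°)) = -107.1 - j214.8 V
  V2 = 109·(cos(90.0°) + j·sin(90.0°)) = 0 + j109 V
  V3 = 7.93·(cos(57.1°) + j·sin(57.1°)) = 4.307 + j6.658 V
  V4 = 234·(cos(-60.0°) + j·sin(-60.0°)) = 117 - j202.6 V
Step 2 — Sum components: V_total = 14.22 - j301.8 V.
Step 3 — Convert to polar: |V_total| = 302.1 V, ∠V_total = -87.3°.

V_total = 302.1∠-87.3° V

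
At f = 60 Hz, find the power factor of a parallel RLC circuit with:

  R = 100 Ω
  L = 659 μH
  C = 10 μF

Step 1 — Angular frequency: ω = 2π·f = 2π·60 = 377 rad/s.
Step 2 — Component impedances:
  R: Z = R = 100 Ω
  L: Z = jωL = j·377·0.000659 = 0 + j0.2484 Ω
  C: Z = 1/(jωC) = -j/(ω·C) = 0 - j265.3 Ω
Step 3 — Parallel combination: 1/Z_total = 1/R + 1/L + 1/C; Z_total = 0.0006184 + j0.2487 Ω = 0.2487∠89.9° Ω.
Step 4 — Power factor: PF = cos(φ) = Re(Z)/|Z| = 0.0006184/0.2487 = 0.002487.
Step 5 — Type: Im(Z) = 0.2487 ⇒ lagging (phase φ = 89.9°).

PF = 0.002487 (lagging, φ = 89.9°)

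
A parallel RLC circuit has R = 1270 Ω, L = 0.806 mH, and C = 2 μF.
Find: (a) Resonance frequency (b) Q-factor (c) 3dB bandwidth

Step 1 — Resonance: ω₀ = 1/√(LC) = 1/√(0.000806·2e-06) = 2.491e+04 rad/s.
Step 2 — f₀ = ω₀/(2π) = 3964 Hz.
Step 3 — Parallel Q: Q = R/(ω₀L) = 1270/(2.491e+04·0.000806) = 63.26.
Step 4 — Bandwidth: Δω = ω₀/Q = 393.7 rad/s; BW = Δω/(2π) = 62.66 Hz.

(a) f₀ = 3964 Hz  (b) Q = 63.26  (c) BW = 62.66 Hz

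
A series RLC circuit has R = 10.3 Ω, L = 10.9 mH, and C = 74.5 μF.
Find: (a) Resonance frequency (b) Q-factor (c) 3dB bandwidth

Step 1 — Resonance condition Im(Z)=0 gives ω₀ = 1/√(LC).
Step 2 — ω₀ = 1/√(0.0109·7.45e-05) = 1110 rad/s.
Step 3 — f₀ = ω₀/(2π) = 176.6 Hz.
Step 4 — Series Q: Q = ω₀L/R = 1110·0.0109/10.3 = 1.174.
Step 5 — 3dB bandwidth: Δω = ω₀/Q = 945 rad/s; BW = Δω/(2π) = 150.4 Hz.

(a) f₀ = 176.6 Hz  (b) Q = 1.174  (c) BW = 150.4 Hz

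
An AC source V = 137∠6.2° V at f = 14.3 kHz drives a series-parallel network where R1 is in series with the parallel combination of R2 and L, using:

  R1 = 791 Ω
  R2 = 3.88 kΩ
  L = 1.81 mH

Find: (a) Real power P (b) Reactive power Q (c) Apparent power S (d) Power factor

Step 1 — Angular frequency: ω = 2π·f = 2π·1.43e+04 = 8.985e+04 rad/s.
Step 2 — Component impedances:
  R1: Z = R = 791 Ω
  R2: Z = R = 3880 Ω
  L: Z = jωL = j·8.985e+04·0.00181 = 0 + j162.6 Ω
Step 3 — Parallel branch: R2 || L = 1/(1/R2 + 1/L) = 6.804 + j162.3 Ω.
Step 4 — Series with R1: Z_total = R1 + (R2 || L) = 797.8 + j162.3 Ω = 814.2∠11.5° Ω.
Step 5 — Source phasor: V = 137∠6.2° V = 136.2 + j14.8 V.
Step 6 — Current: I = V / Z = 0.1676 - j0.01555 A = 0.1683∠-5.3° A.
Step 7 — Complex power: S = V·I* = 22.59 + j4.597 VA.
Step 8 — Real power: P = Re(S) = 22.59 W.
Step 9 — Reactive power: Q = Im(S) = 4.597 VAR.
Step 10 — Apparent power: |S| = 23.05 VA.
Step 11 — Power factor: PF = P/|S| = 0.9799 (lagging).

(a) P = 22.59 W  (b) Q = 4.597 VAR  (c) S = 23.05 VA  (d) PF = 0.9799 (lagging)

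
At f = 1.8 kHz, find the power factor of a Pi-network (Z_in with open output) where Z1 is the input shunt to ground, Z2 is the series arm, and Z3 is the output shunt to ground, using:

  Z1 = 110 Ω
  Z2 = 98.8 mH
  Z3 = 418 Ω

Step 1 — Angular frequency: ω = 2π·f = 2π·1800 = 1.131e+04 rad/s.
Step 2 — Component impedances:
  Z1: Z = R = 110 Ω
  Z2: Z = jωL = j·1.131e+04·0.0988 = 0 + j1117 Ω
  Z3: Z = R = 418 Ω
Step 3 — With open output, the series arm Z2 and the output shunt Z3 appear in series to ground: Z2 + Z3 = 418 + j1117 Ω.
Step 4 — Parallel with input shunt Z1: Z_in = Z1 || (Z2 + Z3) = 105.8 + j8.852 Ω = 106.2∠4.8° Ω.
Step 5 — Power factor: PF = cos(φ) = Re(Z)/|Z| = 105.82/106.19 = 0.9965.
Step 6 — Type: Im(Z) = 8.852 ⇒ lagging (phase φ = 4.8°).

PF = 0.9965 (lagging, φ = 4.8°)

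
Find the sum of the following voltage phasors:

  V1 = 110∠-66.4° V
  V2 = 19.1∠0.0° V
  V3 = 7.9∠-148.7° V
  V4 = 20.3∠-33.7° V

Step 1 — Convert each phasor to rectangular form:
  V1 = 110·(cos(-66.4°) + j·sin(-66.4°)) = 44.04 - j100.8 V
  V2 = 19.1·(cos(0.0°) + j·sin(0.0°)) = 19.1 V
  V3 = 7.9·(cos(-148.7°) + j·sin(-148.7°)) = -6.75 - j4.104 V
  V4 = 20.3·(cos(-33.7°) + j·sin(-33.7°)) = 16.89 - j11.26 V
Step 2 — Sum components: V_total = 73.28 - j116.2 V.
Step 3 — Convert to polar: |V_total| = 137.3 V, ∠V_total = -57.8°.

V_total = 137.3∠-57.8° V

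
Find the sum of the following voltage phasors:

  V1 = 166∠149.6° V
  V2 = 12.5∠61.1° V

Step 1 — Convert each phasor to rectangular form:
  V1 = 166·(cos(149.6°) + j·sin(149.6°)) = -143.2 + j84 V
  V2 = 12.5·(cos(61.1°) + j·sin(61.1°)) = 6.041 + j10.94 V
Step 2 — Sum components: V_total = -137.1 + j94.94 V.
Step 3 — Convert to polar: |V_total| = 166.8 V, ∠V_total = 145.3°.

V_total = 166.8∠145.3° V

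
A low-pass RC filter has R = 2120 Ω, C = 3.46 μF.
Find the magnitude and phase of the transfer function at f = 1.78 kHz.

Step 1 — Angular frequency: ω = 2π·1780 = 1.118e+04 rad/s.
Step 2 — Transfer function: H(jω) = 1/(1 + jωRC).
Step 3 — Denominator: 1 + jωRC = 1 + j·1.118e+04·2120·3.46e-06 = 1 + j82.04.
Step 4 — H = 0.0001486 - j0.01219.
Step 5 — Magnitude: |H| = 0.01219 (-38.3 dB); phase: φ = -89.3°.

|H| = 0.01219 (-38.3 dB), φ = -89.3°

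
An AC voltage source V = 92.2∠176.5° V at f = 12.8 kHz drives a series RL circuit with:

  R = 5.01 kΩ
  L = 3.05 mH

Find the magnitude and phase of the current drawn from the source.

Step 1 — Angular frequency: ω = 2π·f = 2π·1.28e+04 = 8.042e+04 rad/s.
Step 2 — Component impedances:
  R: Z = R = 5010 Ω
  L: Z = jωL = j·8.042e+04·0.00305 = 0 + j245.3 Ω
Step 3 — Series combination: Z_total = R + L = 5010 + j245.3 Ω = 5016∠2.8° Ω.
Step 4 — Source phasor: V = 92.2∠176.5° V = -92.03 + j5.629 V.
Step 5 — Ohm's law: I = V / Z_total = (-92.03 + j5.629) / (5010 + j245.3) = -0.01827 + j0.002018 A.
Step 6 — Convert to polar: |I| = 0.01838 A, ∠I = 173.7°.

I = 0.01838∠173.7° A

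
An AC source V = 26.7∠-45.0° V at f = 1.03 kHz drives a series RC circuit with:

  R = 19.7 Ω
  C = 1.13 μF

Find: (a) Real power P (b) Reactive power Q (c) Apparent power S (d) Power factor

Step 1 — Angular frequency: ω = 2π·f = 2π·1030 = 6472 rad/s.
Step 2 — Component impedances:
  R: Z = R = 19.7 Ω
  C: Z = 1/(jωC) = -j/(ω·C) = 0 - j136.7 Ω
Step 3 — Series combination: Z_total = R + C = 19.7 - j136.7 Ω = 138.2∠-81.8° Ω.
Step 4 — Source phasor: V = 26.7∠-45.0° V = 18.88 - j18.88 V.
Step 5 — Current: I = V / Z = 0.1547 + j0.1158 A = 0.1933∠36.8° A.
Step 6 — Complex power: S = V·I* = 0.7358 - j5.107 VA.
Step 7 — Real power: P = Re(S) = 0.7358 W.
Step 8 — Reactive power: Q = Im(S) = -5.107 VAR.
Step 9 — Apparent power: |S| = 5.16 VA.
Step 10 — Power factor: PF = P/|S| = 0.1426 (leading).

(a) P = 0.7358 W  (b) Q = -5.107 VAR  (c) S = 5.16 VA  (d) PF = 0.1426 (leading)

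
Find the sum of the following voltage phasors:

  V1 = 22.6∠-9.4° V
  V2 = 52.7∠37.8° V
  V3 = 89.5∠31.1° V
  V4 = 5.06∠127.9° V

Step 1 — Convert each phasor to rectangular form:
  V1 = 22.6·(cos(-9.4°) + j·sin(-9.4°)) = 22.3 - j3.691 V
  V2 = 52.7·(cos(37.8°) + j·sin(37.8°)) = 41.64 + j32.3 V
  V3 = 89.5·(cos(31.1°) + j·sin(31.1°)) = 76.64 + j46.23 V
  V4 = 5.06·(cos(127.9°) + j·sin(127.9°)) = -3.108 + j3.993 V
Step 2 — Sum components: V_total = 137.5 + j78.83 V.
Step 3 — Convert to polar: |V_total| = 158.5 V, ∠V_total = 29.8°.

V_total = 158.5∠29.8° V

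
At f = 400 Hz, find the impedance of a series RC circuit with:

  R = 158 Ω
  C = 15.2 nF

Step 1 — Angular frequency: ω = 2π·f = 2π·400 = 2513 rad/s.
Step 2 — Component impedances:
  R: Z = R = 158 Ω
  C: Z = 1/(jωC) = -j/(ω·C) = 0 - j2.618e+04 Ω
Step 3 — Series combination: Z_total = R + C = 158 - j2.618e+04 Ω = 2.618e+04∠-89.7° Ω.

Z = 158 - j2.618e+04 Ω = 2.618e+04∠-89.7° Ω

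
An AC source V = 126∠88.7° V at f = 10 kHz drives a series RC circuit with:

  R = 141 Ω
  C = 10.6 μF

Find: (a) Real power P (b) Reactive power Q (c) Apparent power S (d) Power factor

Step 1 — Angular frequency: ω = 2π·f = 2π·1e+04 = 6.283e+04 rad/s.
Step 2 — Component impedances:
  R: Z = R = 141 Ω
  C: Z = 1/(jωC) = -j/(ω·C) = 0 - j1.501 Ω
Step 3 — Series combination: Z_total = R + C = 141 - j1.501 Ω = 141∠-0.6° Ω.
Step 4 — Source phasor: V = 126∠88.7° V = 2.859 + j126 V.
Step 5 — Current: I = V / Z = 0.01076 + j0.8935 A = 0.8936∠89.3° A.
Step 6 — Complex power: S = V·I* = 112.6 - j1.199 VA.
Step 7 — Real power: P = Re(S) = 112.6 W.
Step 8 — Reactive power: Q = Im(S) = -1.199 VAR.
Step 9 — Apparent power: |S| = 112.6 VA.
Step 10 — Power factor: PF = P/|S| = 0.9999 (leading).

(a) P = 112.6 W  (b) Q = -1.199 VAR  (c) S = 112.6 VA  (d) PF = 0.9999 (leading)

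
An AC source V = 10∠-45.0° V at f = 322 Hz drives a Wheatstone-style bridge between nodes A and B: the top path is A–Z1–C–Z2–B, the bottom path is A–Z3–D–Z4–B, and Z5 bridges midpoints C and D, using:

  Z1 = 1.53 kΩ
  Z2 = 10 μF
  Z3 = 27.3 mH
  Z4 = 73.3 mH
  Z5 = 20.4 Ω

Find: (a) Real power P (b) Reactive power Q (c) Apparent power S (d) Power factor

Step 1 — Angular frequency: ω = 2π·f = 2π·322 = 2023 rad/s.
Step 2 — Component impedances:
  Z1: Z = R = 1530 Ω
  Z2: Z = 1/(jωC) = -j/(ω·C) = 0 - j49.43 Ω
  Z3: Z = jωL = j·2023·0.0273 = 0 + j55.23 Ω
  Z4: Z = jωL = j·2023·0.0733 = 0 + j148.3 Ω
  Z5: Z = R = 20.4 Ω
Step 3 — Bridge requires nodal analysis (the Z5 bridge couples midpoints C and D, so the two paths cannot be reduced to a simple series/parallel combination). Setting node B to ground and injecting 1 A at node A, the 3-node admittance system at A, C, D solves to V_A = Z_AB = 45.8 - j12.21 Ω = 47.4∠-14.9° Ω.
Step 4 — Source phasor: V = 10∠-45.0° V = 7.071 - j7.071 V.
Step 5 — Current: I = V / Z = 0.1826 - j0.1057 A = 0.211∠-30.1° A.
Step 6 — Complex power: S = V·I* = 2.039 - j0.5435 VA.
Step 7 — Real power: P = Re(S) = 2.039 W.
Step 8 — Reactive power: Q = Im(S) = -0.5435 VAR.
Step 9 — Apparent power: |S| = 2.11 VA.
Step 10 — Power factor: PF = P/|S| = 0.9662 (leading).

(a) P = 2.039 W  (b) Q = -0.5435 VAR  (c) S = 2.11 VA  (d) PF = 0.9662 (leading)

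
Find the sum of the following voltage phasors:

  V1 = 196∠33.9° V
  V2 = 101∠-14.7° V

Step 1 — Convert each phasor to rectangular form:
  V1 = 196·(cos(33.9°) + j·sin(33.9°)) = 162.7 + j109.3 V
  V2 = 101·(cos(-14.7°) + j·sin(-14.7°)) = 97.69 - j25.63 V
Step 2 — Sum components: V_total = 260.4 + j83.69 V.
Step 3 — Convert to polar: |V_total| = 273.5 V, ∠V_total = 17.8°.

V_total = 273.5∠17.8° V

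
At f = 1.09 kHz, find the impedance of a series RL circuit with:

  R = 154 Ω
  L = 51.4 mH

Step 1 — Angular frequency: ω = 2π·f = 2π·1090 = 6849 rad/s.
Step 2 — Component impedances:
  R: Z = R = 154 Ω
  L: Z = jωL = j·6849·0.0514 = 0 + j352 Ω
Step 3 — Series combination: Z_total = R + L = 154 + j352 Ω = 384.2∠66.4° Ω.

Z = 154 + j352 Ω = 384.2∠66.4° Ω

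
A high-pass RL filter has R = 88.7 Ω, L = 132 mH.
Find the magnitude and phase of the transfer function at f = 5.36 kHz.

Step 1 — Angular frequency: ω = 2π·5360 = 3.368e+04 rad/s.
Step 2 — Transfer function: H(jω) = jωL/(R + jωL).
Step 3 — Numerator jωL = j·4445; denominator R + jωL = 88.7 + j4445.
Step 4 — H = 0.9996 + j0.01994.
Step 5 — Magnitude: |H| = 0.9998 (-0.0 dB); phase: φ = 1.1°.

|H| = 0.9998 (-0.0 dB), φ = 1.1°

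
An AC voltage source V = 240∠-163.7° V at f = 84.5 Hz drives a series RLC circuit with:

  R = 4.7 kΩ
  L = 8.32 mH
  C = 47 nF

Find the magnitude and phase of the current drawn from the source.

Step 1 — Angular frequency: ω = 2π·f = 2π·84.5 = 530.9 rad/s.
Step 2 — Component impedances:
  R: Z = R = 4700 Ω
  L: Z = jωL = j·530.9·0.00832 = 0 + j4.417 Ω
  C: Z = 1/(jωC) = -j/(ω·C) = 0 - j4.007e+04 Ω
Step 3 — Series combination: Z_total = R + L + C = 4700 - j4.007e+04 Ω = 4.034e+04∠-83.3° Ω.
Step 4 — Source phasor: V = 240∠-163.7° V = -230.4 - j67.36 V.
Step 5 — Ohm's law: I = V / Z_total = (-230.4 - j67.36) / (4700 - j4.007e+04) = 0.0009931 - j0.005865 A.
Step 6 — Convert to polar: |I| = 0.005949 A, ∠I = -80.4°.

I = 0.005949∠-80.4° A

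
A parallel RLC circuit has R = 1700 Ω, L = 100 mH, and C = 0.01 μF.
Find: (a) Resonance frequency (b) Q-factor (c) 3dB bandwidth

Step 1 — Resonance: ω₀ = 1/√(LC) = 1/√(0.1·1e-08) = 3.162e+04 rad/s.
Step 2 — f₀ = ω₀/(2π) = 5033 Hz.
Step 3 — Parallel Q: Q = R/(ω₀L) = 1700/(3.162e+04·0.1) = 0.5376.
Step 4 — Bandwidth: Δω = ω₀/Q = 5.882e+04 rad/s; BW = Δω/(2π) = 9362 Hz.

(a) f₀ = 5033 Hz  (b) Q = 0.5376  (c) BW = 9362 Hz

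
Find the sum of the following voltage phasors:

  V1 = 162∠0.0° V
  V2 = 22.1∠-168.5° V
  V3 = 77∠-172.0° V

Step 1 — Convert each phasor to rectangular form:
  V1 = 162·(cos(0.0°) + j·sin(0.0°)) = 162 V
  V2 = 22.1·(cos(-168.5°) + j·sin(-168.5°)) = -21.66 - j4.406 V
  V3 = 77·(cos(-172.0°) + j·sin(-172.0°)) = -76.25 - j10.72 V
Step 2 — Sum components: V_total = 64.09 - j15.12 V.
Step 3 — Convert to polar: |V_total| = 65.85 V, ∠V_total = -13.3°.

V_total = 65.85∠-13.3° V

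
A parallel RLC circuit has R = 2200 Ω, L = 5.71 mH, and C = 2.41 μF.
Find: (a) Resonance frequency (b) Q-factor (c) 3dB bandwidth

Step 1 — Resonance: ω₀ = 1/√(LC) = 1/√(0.00571·2.41e-06) = 8525 rad/s.
Step 2 — f₀ = ω₀/(2π) = 1357 Hz.
Step 3 — Parallel Q: Q = R/(ω₀L) = 2200/(8525·0.00571) = 45.2.
Step 4 — Bandwidth: Δω = ω₀/Q = 188.6 rad/s; BW = Δω/(2π) = 30.02 Hz.

(a) f₀ = 1357 Hz  (b) Q = 45.2  (c) BW = 30.02 Hz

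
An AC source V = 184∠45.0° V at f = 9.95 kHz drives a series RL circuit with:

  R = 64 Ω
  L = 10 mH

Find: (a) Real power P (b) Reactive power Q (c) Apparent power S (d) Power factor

Step 1 — Angular frequency: ω = 2π·f = 2π·9950 = 6.252e+04 rad/s.
Step 2 — Component impedances:
  R: Z = R = 64 Ω
  L: Z = jωL = j·6.252e+04·0.01 = 0 + j625.2 Ω
Step 3 — Series combination: Z_total = R + L = 64 + j625.2 Ω = 628.4∠84.2° Ω.
Step 4 — Source phasor: V = 184∠45.0° V = 130.1 + j130.1 V.
Step 5 — Current: I = V / Z = 0.227 - j0.1849 A = 0.2928∠-39.2° A.
Step 6 — Complex power: S = V·I* = 5.486 + j53.59 VA.
Step 7 — Real power: P = Re(S) = 5.486 W.
Step 8 — Reactive power: Q = Im(S) = 53.59 VAR.
Step 9 — Apparent power: |S| = 53.87 VA.
Step 10 — Power factor: PF = P/|S| = 0.1018 (lagging).

(a) P = 5.486 W  (b) Q = 53.59 VAR  (c) S = 53.87 VA  (d) PF = 0.1018 (lagging)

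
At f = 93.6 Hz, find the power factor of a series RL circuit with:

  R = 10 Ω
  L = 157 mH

Step 1 — Angular frequency: ω = 2π·f = 2π·93.6 = 588.1 rad/s.
Step 2 — Component impedances:
  R: Z = R = 10 Ω
  L: Z = jωL = j·588.1·0.157 = 0 + j92.33 Ω
Step 3 — Series combination: Z_total = R + L = 10 + j92.33 Ω = 92.87∠83.8° Ω.
Step 4 — Power factor: PF = cos(φ) = Re(Z)/|Z| = 10/92.87 = 0.1077.
Step 5 — Type: Im(Z) = 92.33 ⇒ lagging (phase φ = 83.8°).

PF = 0.1077 (lagging, φ = 83.8°)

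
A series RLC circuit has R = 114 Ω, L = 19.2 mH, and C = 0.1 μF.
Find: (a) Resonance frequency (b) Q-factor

Step 1 — Resonance condition Im(Z)=0 gives ω₀ = 1/√(LC).
Step 2 — ω₀ = 1/√(0.0192·1e-07) = 2.282e+04 rad/s.
Step 3 — f₀ = ω₀/(2π) = 3632 Hz.
Step 4 — Series Q: Q = ω₀L/R = 2.282e+04·0.0192/114 = 3.844.

(a) f₀ = 3632 Hz  (b) Q = 3.844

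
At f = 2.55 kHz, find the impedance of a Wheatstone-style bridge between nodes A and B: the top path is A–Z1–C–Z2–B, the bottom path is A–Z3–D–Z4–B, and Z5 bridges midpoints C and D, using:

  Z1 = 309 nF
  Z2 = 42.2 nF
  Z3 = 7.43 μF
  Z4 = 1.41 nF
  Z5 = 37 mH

Step 1 — Angular frequency: ω = 2π·f = 2π·2550 = 1.602e+04 rad/s.
Step 2 — Component impedances:
  Z1: Z = 1/(jωC) = -j/(ω·C) = 0 - j202 Ω
  Z2: Z = 1/(jωC) = -j/(ω·C) = 0 - j1479 Ω
  Z3: Z = 1/(jωC) = -j/(ω·C) = 0 - j8.4 Ω
  Z4: Z = 1/(jωC) = -j/(ω·C) = 0 - j4.427e+04 Ω
  Z5: Z = jωL = j·1.602e+04·0.037 = 0 + j592.8 Ω
Step 3 — Bridge requires nodal analysis (the Z5 bridge couples midpoints C and D, so the two paths cannot be reduced to a simple series/parallel combination). Setting node B to ground and injecting 1 A at node A, the 3-node admittance system at A, C, D solves to V_A = Z_AB = 0 - j1718 Ω = 1718∠-90.0° Ω.

Z = 0 - j1718 Ω = 1718∠-90.0° Ω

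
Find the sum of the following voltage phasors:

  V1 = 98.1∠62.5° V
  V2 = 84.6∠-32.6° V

Step 1 — Convert each phasor to rectangular form:
  V1 = 98.1·(cos(62.5°) + j·sin(62.5°)) = 45.3 + j87.02 V
  V2 = 84.6·(cos(-32.6°) + j·sin(-32.6°)) = 71.27 - j45.58 V
Step 2 — Sum components: V_total = 116.6 + j41.44 V.
Step 3 — Convert to polar: |V_total| = 123.7 V, ∠V_total = 19.6°.

V_total = 123.7∠19.6° V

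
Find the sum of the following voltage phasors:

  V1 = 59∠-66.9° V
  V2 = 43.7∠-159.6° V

Step 1 — Convert each phasor to rectangular form:
  V1 = 59·(cos(-66.9°) + j·sin(-66.9°)) = 23.15 - j54.27 V
  V2 = 43.7·(cos(-159.6°) + j·sin(-159.6°)) = -40.96 - j15.23 V
Step 2 — Sum components: V_total = -17.81 - j69.5 V.
Step 3 — Convert to polar: |V_total| = 71.75 V, ∠V_total = -104.4°.

V_total = 71.75∠-104.4° V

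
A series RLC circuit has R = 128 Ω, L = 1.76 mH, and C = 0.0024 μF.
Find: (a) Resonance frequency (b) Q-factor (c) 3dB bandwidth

Step 1 — Resonance condition Im(Z)=0 gives ω₀ = 1/√(LC).
Step 2 — ω₀ = 1/√(0.00176·2.4e-09) = 4.866e+05 rad/s.
Step 3 — f₀ = ω₀/(2π) = 7.744e+04 Hz.
Step 4 — Series Q: Q = ω₀L/R = 4.866e+05·0.00176/128 = 6.69.
Step 5 — 3dB bandwidth: Δω = ω₀/Q = 7.273e+04 rad/s; BW = Δω/(2π) = 1.157e+04 Hz.

(a) f₀ = 7.744e+04 Hz  (b) Q = 6.69  (c) BW = 1.157e+04 Hz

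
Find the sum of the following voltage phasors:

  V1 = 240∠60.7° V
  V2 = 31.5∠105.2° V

Step 1 — Convert each phasor to rectangular form:
  V1 = 240·(cos(60.7°) + j·sin(60.7°)) = 117.5 + j209.3 V
  V2 = 31.5·(cos(105.2°) + j·sin(105.2°)) = -8.259 + j30.4 V
Step 2 — Sum components: V_total = 109.2 + j239.7 V.
Step 3 — Convert to polar: |V_total| = 263.4 V, ∠V_total = 65.5°.

V_total = 263.4∠65.5° V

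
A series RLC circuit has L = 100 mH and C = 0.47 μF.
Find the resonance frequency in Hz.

Step 1 — Resonance condition Im(Z)=0 gives ω₀ = 1/√(LC).
Step 2 — ω₀ = 1/√(0.1·4.7e-07) = 4613 rad/s.
Step 3 — f₀ = ω₀/(2π) = 734.1 Hz.

f₀ = 734.1 Hz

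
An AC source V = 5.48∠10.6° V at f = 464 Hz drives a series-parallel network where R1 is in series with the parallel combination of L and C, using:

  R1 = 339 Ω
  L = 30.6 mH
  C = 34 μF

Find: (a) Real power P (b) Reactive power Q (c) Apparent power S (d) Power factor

Step 1 — Angular frequency: ω = 2π·f = 2π·464 = 2915 rad/s.
Step 2 — Component impedances:
  R1: Z = R = 339 Ω
  L: Z = jωL = j·2915·0.0306 = 0 + j89.21 Ω
  C: Z = 1/(jωC) = -j/(ω·C) = 0 - j10.09 Ω
Step 3 — Parallel branch: L || C = 1/(1/L + 1/C) = 0 - j11.37 Ω.
Step 4 — Series with R1: Z_total = R1 + (L || C) = 339 - j11.37 Ω = 339.2∠-1.9° Ω.
Step 5 — Source phasor: V = 5.48∠10.6° V = 5.386 + j1.008 V.
Step 6 — Current: I = V / Z = 0.01577 + j0.003503 A = 0.01616∠12.5° A.
Step 7 — Complex power: S = V·I* = 0.08849 - j0.002969 VA.
Step 8 — Real power: P = Re(S) = 0.08849 W.
Step 9 — Reactive power: Q = Im(S) = -0.002969 VAR.
Step 10 — Apparent power: |S| = 0.08854 VA.
Step 11 — Power factor: PF = P/|S| = 0.9994 (leading).

(a) P = 0.08849 W  (b) Q = -0.002969 VAR  (c) S = 0.08854 VA  (d) PF = 0.9994 (leading)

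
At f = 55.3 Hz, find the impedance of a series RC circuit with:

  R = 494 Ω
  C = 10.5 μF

Step 1 — Angular frequency: ω = 2π·f = 2π·55.3 = 347.5 rad/s.
Step 2 — Component impedances:
  R: Z = R = 494 Ω
  C: Z = 1/(jωC) = -j/(ω·C) = 0 - j274.1 Ω
Step 3 — Series combination: Z_total = R + C = 494 - j274.1 Ω = 564.9∠-29.0° Ω.

Z = 494 - j274.1 Ω = 564.9∠-29.0° Ω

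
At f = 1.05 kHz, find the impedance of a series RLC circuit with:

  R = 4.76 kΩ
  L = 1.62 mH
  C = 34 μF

Step 1 — Angular frequency: ω = 2π·f = 2π·1050 = 6597 rad/s.
Step 2 — Component impedances:
  R: Z = R = 4760 Ω
  L: Z = jωL = j·6597·0.00162 = 0 + j10.69 Ω
  C: Z = 1/(jωC) = -j/(ω·C) = 0 - j4.458 Ω
Step 3 — Series combination: Z_total = R + L + C = 4760 + j6.23 Ω = 4760∠0.1° Ω.

Z = 4760 + j6.23 Ω = 4760∠0.1° Ω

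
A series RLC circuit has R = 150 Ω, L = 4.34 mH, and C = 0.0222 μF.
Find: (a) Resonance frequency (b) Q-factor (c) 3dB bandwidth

Step 1 — Resonance: ω₀ = 1/√(LC) = 1/√(0.00434·2.22e-08) = 1.019e+05 rad/s.
Step 2 — f₀ = ω₀/(2π) = 1.621e+04 Hz.
Step 3 — Series Q: Q = ω₀L/R = 1.019e+05·0.00434/150 = 2.948.
Step 4 — Bandwidth: Δω = ω₀/Q = 3.456e+04 rad/s; BW = Δω/(2π) = 5501 Hz.

(a) f₀ = 1.621e+04 Hz  (b) Q = 2.948  (c) BW = 5501 Hz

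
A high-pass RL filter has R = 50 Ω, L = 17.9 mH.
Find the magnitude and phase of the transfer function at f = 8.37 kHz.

Step 1 — Angular frequency: ω = 2π·8370 = 5.259e+04 rad/s.
Step 2 — Transfer function: H(jω) = jωL/(R + jωL).
Step 3 — Numerator jωL = j·941.4; denominator R + jωL = 50 + j941.4.
Step 4 — H = 0.9972 + j0.05296.
Step 5 — Magnitude: |H| = 0.9986 (-0.0 dB); phase: φ = 3.0°.

|H| = 0.9986 (-0.0 dB), φ = 3.0°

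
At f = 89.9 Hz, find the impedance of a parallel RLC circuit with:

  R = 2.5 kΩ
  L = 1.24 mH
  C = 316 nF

Step 1 — Angular frequency: ω = 2π·f = 2π·89.9 = 564.9 rad/s.
Step 2 — Component impedances:
  R: Z = R = 2500 Ω
  L: Z = jωL = j·564.9·0.00124 = 0 + j0.7004 Ω
  C: Z = 1/(jωC) = -j/(ω·C) = 0 - j5602 Ω
Step 3 — Parallel combination: 1/Z_total = 1/R + 1/L + 1/C; Z_total = 0.0001963 + j0.7005 Ω = 0.7005∠90.0° Ω.

Z = 0.0001963 + j0.7005 Ω = 0.7005∠90.0° Ω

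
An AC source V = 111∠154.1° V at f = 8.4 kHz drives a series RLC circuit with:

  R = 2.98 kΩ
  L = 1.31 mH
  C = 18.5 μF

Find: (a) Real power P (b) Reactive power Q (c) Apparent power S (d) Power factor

Step 1 — Angular frequency: ω = 2π·f = 2π·8400 = 5.278e+04 rad/s.
Step 2 — Component impedances:
  R: Z = R = 2980 Ω
  L: Z = jωL = j·5.278e+04·0.00131 = 0 + j69.14 Ω
  C: Z = 1/(jωC) = -j/(ω·C) = 0 - j1.024 Ω
Step 3 — Series combination: Z_total = R + L + C = 2980 + j68.12 Ω = 2981∠1.3° Ω.
Step 4 — Source phasor: V = 111∠154.1° V = -99.85 + j48.48 V.
Step 5 — Current: I = V / Z = -0.03312 + j0.01703 A = 0.03724∠152.8° A.
Step 6 — Complex power: S = V·I* = 4.132 + j0.09446 VA.
Step 7 — Real power: P = Re(S) = 4.132 W.
Step 8 — Reactive power: Q = Im(S) = 0.09446 VAR.
Step 9 — Apparent power: |S| = 4.133 VA.
Step 10 — Power factor: PF = P/|S| = 0.9997 (lagging).

(a) P = 4.132 W  (b) Q = 0.09446 VAR  (c) S = 4.133 VA  (d) PF = 0.9997 (lagging)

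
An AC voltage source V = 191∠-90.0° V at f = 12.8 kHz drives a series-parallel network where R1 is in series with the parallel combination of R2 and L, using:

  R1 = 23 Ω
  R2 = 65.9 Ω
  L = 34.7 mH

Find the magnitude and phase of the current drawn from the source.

Step 1 — Angular frequency: ω = 2π·f = 2π·1.28e+04 = 8.042e+04 rad/s.
Step 2 — Component impedances:
  R1: Z = R = 23 Ω
  R2: Z = R = 65.9 Ω
  L: Z = jωL = j·8.042e+04·0.0347 = 0 + j2791 Ω
Step 3 — Parallel branch: R2 || L = 1/(1/R2 + 1/L) = 65.86 + j1.555 Ω.
Step 4 — Series with R1: Z_total = R1 + (R2 || L) = 88.86 + j1.555 Ω = 88.88∠1.0° Ω.
Step 5 — Source phasor: V = 191∠-90.0° V = 0 - j191 V.
Step 6 — Ohm's law: I = V / Z_total = (0 - j191) / (88.86 + j1.555) = -0.03761 - j2.149 A.
Step 7 — Convert to polar: |I| = 2.149 A, ∠I = -91.0°.

I = 2.149∠-91.0° A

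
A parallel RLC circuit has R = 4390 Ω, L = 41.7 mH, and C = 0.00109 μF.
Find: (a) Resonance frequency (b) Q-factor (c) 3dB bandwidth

Step 1 — Resonance: ω₀ = 1/√(LC) = 1/√(0.0417·1.09e-09) = 1.483e+05 rad/s.
Step 2 — f₀ = ω₀/(2π) = 2.361e+04 Hz.
Step 3 — Parallel Q: Q = R/(ω₀L) = 4390/(1.483e+05·0.0417) = 0.7098.
Step 4 — Bandwidth: Δω = ω₀/Q = 2.09e+05 rad/s; BW = Δω/(2π) = 3.326e+04 Hz.

(a) f₀ = 2.361e+04 Hz  (b) Q = 0.7098  (c) BW = 3.326e+04 Hz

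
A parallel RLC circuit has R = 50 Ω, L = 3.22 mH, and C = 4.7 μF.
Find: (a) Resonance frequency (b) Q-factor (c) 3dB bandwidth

Step 1 — Resonance: ω₀ = 1/√(LC) = 1/√(0.00322·4.7e-06) = 8129 rad/s.
Step 2 — f₀ = ω₀/(2π) = 1294 Hz.
Step 3 — Parallel Q: Q = R/(ω₀L) = 50/(8129·0.00322) = 1.91.
Step 4 — Bandwidth: Δω = ω₀/Q = 4255 rad/s; BW = Δω/(2π) = 677.3 Hz.

(a) f₀ = 1294 Hz  (b) Q = 1.91  (c) BW = 677.3 Hz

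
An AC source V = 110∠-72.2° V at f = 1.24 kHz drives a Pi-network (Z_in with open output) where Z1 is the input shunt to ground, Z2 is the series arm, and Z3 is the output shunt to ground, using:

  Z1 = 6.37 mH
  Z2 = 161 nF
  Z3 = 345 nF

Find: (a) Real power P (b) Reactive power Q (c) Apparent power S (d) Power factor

Step 1 — Angular frequency: ω = 2π·f = 2π·1240 = 7791 rad/s.
Step 2 — Component impedances:
  Z1: Z = jωL = j·7791·0.00637 = 0 + j49.63 Ω
  Z2: Z = 1/(jωC) = -j/(ω·C) = 0 - j797.2 Ω
  Z3: Z = 1/(jωC) = -j/(ω·C) = 0 - j372 Ω
Step 3 — With open output, the series arm Z2 and the output shunt Z3 appear in series to ground: Z2 + Z3 = 0 - j1169 Ω.
Step 4 — Parallel with input shunt Z1: Z_in = Z1 || (Z2 + Z3) = 0 + j51.83 Ω = 51.83∠90.0° Ω.
Step 5 — Source phasor: V = 110∠-72.2° V = 33.63 - j104.7 V.
Step 6 — Current: I = V / Z = -2.021 - j0.6488 A = 2.122∠-162.2° A.
Step 7 — Complex power: S = V·I* = 0 + j233.5 VA.
Step 8 — Real power: P = Re(S) = 0 W.
Step 9 — Reactive power: Q = Im(S) = 233.5 VAR.
Step 10 — Apparent power: |S| = 233.5 VA.
Step 11 — Power factor: PF = P/|S| = 0 (lagging).

(a) P = 0 W  (b) Q = 233.5 VAR  (c) S = 233.5 VA  (d) PF = 0 (lagging)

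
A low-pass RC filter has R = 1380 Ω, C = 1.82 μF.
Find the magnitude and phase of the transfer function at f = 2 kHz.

Step 1 — Angular frequency: ω = 2π·2000 = 1.257e+04 rad/s.
Step 2 — Transfer function: H(jω) = 1/(1 + jωRC).
Step 3 — Denominator: 1 + jωRC = 1 + j·1.257e+04·1380·1.82e-06 = 1 + j31.56.
Step 4 — H = 0.001003 - j0.03165.
Step 5 — Magnitude: |H| = 0.03167 (-30.0 dB); phase: φ = -88.2°.

|H| = 0.03167 (-30.0 dB), φ = -88.2°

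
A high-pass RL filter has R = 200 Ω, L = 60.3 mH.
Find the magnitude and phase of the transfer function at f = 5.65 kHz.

Step 1 — Angular frequency: ω = 2π·5650 = 3.55e+04 rad/s.
Step 2 — Transfer function: H(jω) = jωL/(R + jωL).
Step 3 — Numerator jωL = j·2141; denominator R + jωL = 200 + j2141.
Step 4 — H = 0.9913 + j0.09262.
Step 5 — Magnitude: |H| = 0.9957 (-0.0 dB); phase: φ = 5.3°.

|H| = 0.9957 (-0.0 dB), φ = 5.3°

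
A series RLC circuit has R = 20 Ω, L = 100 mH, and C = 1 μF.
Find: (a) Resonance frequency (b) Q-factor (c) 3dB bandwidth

Step 1 — Resonance: ω₀ = 1/√(LC) = 1/√(0.1·1e-06) = 3162 rad/s.
Step 2 — f₀ = ω₀/(2π) = 503.3 Hz.
Step 3 — Series Q: Q = ω₀L/R = 3162·0.1/20 = 15.81.
Step 4 — Bandwidth: Δω = ω₀/Q = 200 rad/s; BW = Δω/(2π) = 31.83 Hz.

(a) f₀ = 503.3 Hz  (b) Q = 15.81  (c) BW = 31.83 Hz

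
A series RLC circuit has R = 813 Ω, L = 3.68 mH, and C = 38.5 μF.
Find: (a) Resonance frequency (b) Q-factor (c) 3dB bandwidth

Step 1 — Resonance condition Im(Z)=0 gives ω₀ = 1/√(LC).
Step 2 — ω₀ = 1/√(0.00368·3.85e-05) = 2657 rad/s.
Step 3 — f₀ = ω₀/(2π) = 422.8 Hz.
Step 4 — Series Q: Q = ω₀L/R = 2657·0.00368/813 = 0.01203.
Step 5 — 3dB bandwidth: Δω = ω₀/Q = 2.209e+05 rad/s; BW = Δω/(2π) = 3.516e+04 Hz.

(a) f₀ = 422.8 Hz  (b) Q = 0.01203  (c) BW = 3.516e+04 Hz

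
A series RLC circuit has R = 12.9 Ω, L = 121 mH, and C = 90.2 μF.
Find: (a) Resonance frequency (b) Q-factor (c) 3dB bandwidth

Step 1 — Resonance condition Im(Z)=0 gives ω₀ = 1/√(LC).
Step 2 — ω₀ = 1/√(0.121·9.02e-05) = 302.7 rad/s.
Step 3 — f₀ = ω₀/(2π) = 48.18 Hz.
Step 4 — Series Q: Q = ω₀L/R = 302.7·0.121/12.9 = 2.839.
Step 5 — 3dB bandwidth: Δω = ω₀/Q = 106.6 rad/s; BW = Δω/(2π) = 16.97 Hz.

(a) f₀ = 48.18 Hz  (b) Q = 2.839  (c) BW = 16.97 Hz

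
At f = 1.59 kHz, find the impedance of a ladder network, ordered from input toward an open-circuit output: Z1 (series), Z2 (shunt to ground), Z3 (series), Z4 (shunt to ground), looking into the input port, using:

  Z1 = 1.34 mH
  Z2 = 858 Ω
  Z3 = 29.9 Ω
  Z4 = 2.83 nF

Step 1 — Angular frequency: ω = 2π·f = 2π·1590 = 9990 rad/s.
Step 2 — Component impedances:
  Z1: Z = jωL = j·9990·0.00134 = 0 + j13.39 Ω
  Z2: Z = R = 858 Ω
  Z3: Z = R = 29.9 Ω
  Z4: Z = 1/(jωC) = -j/(ω·C) = 0 - j3.537e+04 Ω
Step 3 — Ladder network (open output): work backward from the far end, alternating series and parallel combinations. Z_in = 857.5 - j7.413 Ω = 857.5∠-0.5° Ω.

Z = 857.5 - j7.413 Ω = 857.5∠-0.5° Ω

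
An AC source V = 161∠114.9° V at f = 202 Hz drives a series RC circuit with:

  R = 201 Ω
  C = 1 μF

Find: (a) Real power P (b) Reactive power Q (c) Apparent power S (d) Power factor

Step 1 — Angular frequency: ω = 2π·f = 2π·202 = 1269 rad/s.
Step 2 — Component impedances:
  R: Z = R = 201 Ω
  C: Z = 1/(jωC) = -j/(ω·C) = 0 - j787.9 Ω
Step 3 — Series combination: Z_total = R + C = 201 - j787.9 Ω = 813.1∠-75.7° Ω.
Step 4 — Source phasor: V = 161∠114.9° V = -67.79 + j146 V.
Step 5 — Current: I = V / Z = -0.1946 - j0.03638 A = 0.198∠-169.4° A.
Step 6 — Complex power: S = V·I* = 7.88 - j30.89 VA.
Step 7 — Real power: P = Re(S) = 7.88 W.
Step 8 — Reactive power: Q = Im(S) = -30.89 VAR.
Step 9 — Apparent power: |S| = 31.88 VA.
Step 10 — Power factor: PF = P/|S| = 0.2472 (leading).

(a) P = 7.88 W  (b) Q = -30.89 VAR  (c) S = 31.88 VA  (d) PF = 0.2472 (leading)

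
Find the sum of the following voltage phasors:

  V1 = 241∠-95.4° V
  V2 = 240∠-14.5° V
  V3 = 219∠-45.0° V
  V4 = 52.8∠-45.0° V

Step 1 — Convert each phasor to rectangular form:
  V1 = 241·(cos(-95.4°) + j·sin(-95.4°)) = -22.68 - j239.9 V
  V2 = 240·(cos(-14.5°) + j·sin(-14.5°)) = 232.4 - j60.09 V
  V3 = 219·(cos(-45.0°) + j·sin(-45.0°)) = 154.9 - j154.9 V
  V4 = 52.8·(cos(-45.0°) + j·sin(-45.0°)) = 37.34 - j37.34 V
Step 2 — Sum components: V_total = 401.9 - j492.2 V.
Step 3 — Convert to polar: |V_total| = 635.4 V, ∠V_total = -50.8°.

V_total = 635.4∠-50.8° V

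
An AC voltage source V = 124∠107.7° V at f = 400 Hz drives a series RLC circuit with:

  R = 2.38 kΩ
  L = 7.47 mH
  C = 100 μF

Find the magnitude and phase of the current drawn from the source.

Step 1 — Angular frequency: ω = 2π·f = 2π·400 = 2513 rad/s.
Step 2 — Component impedances:
  R: Z = R = 2380 Ω
  L: Z = jωL = j·2513·0.00747 = 0 + j18.77 Ω
  C: Z = 1/(jωC) = -j/(ω·C) = 0 - j3.979 Ω
Step 3 — Series combination: Z_total = R + L + C = 2380 + j14.8 Ω = 2380∠0.4° Ω.
Step 4 — Source phasor: V = 124∠107.7° V = -37.7 + j118.1 V.
Step 5 — Ohm's law: I = V / Z_total = (-37.7 + j118.1) / (2380 + j14.8) = -0.01553 + j0.04973 A.
Step 6 — Convert to polar: |I| = 0.0521 A, ∠I = 107.3°.

I = 0.0521∠107.3° A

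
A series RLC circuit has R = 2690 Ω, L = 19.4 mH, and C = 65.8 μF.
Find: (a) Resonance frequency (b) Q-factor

Step 1 — Resonance condition Im(Z)=0 gives ω₀ = 1/√(LC).
Step 2 — ω₀ = 1/√(0.0194·6.58e-05) = 885.1 rad/s.
Step 3 — f₀ = ω₀/(2π) = 140.9 Hz.
Step 4 — Series Q: Q = ω₀L/R = 885.1·0.0194/2690 = 0.006383.

(a) f₀ = 140.9 Hz  (b) Q = 0.006383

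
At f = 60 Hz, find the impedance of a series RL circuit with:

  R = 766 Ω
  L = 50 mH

Step 1 — Angular frequency: ω = 2π·f = 2π·60 = 377 rad/s.
Step 2 — Component impedances:
  R: Z = R = 766 Ω
  L: Z = jωL = j·377·0.05 = 0 + j18.85 Ω
Step 3 — Series combination: Z_total = R + L = 766 + j18.85 Ω = 766.2∠1.4° Ω.

Z = 766 + j18.85 Ω = 766.2∠1.4° Ω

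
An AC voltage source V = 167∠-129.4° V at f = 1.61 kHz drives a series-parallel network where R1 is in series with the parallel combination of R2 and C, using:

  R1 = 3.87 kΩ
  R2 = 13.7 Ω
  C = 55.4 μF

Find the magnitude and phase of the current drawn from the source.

Step 1 — Angular frequency: ω = 2π·f = 2π·1610 = 1.012e+04 rad/s.
Step 2 — Component impedances:
  R1: Z = R = 3870 Ω
  R2: Z = R = 13.7 Ω
  C: Z = 1/(jωC) = -j/(ω·C) = 0 - j1.784 Ω
Step 3 — Parallel branch: R2 || C = 1/(1/R2 + 1/C) = 0.2285 - j1.755 Ω.
Step 4 — Series with R1: Z_total = R1 + (R2 || C) = 3870 - j1.755 Ω = 3870∠-0.0° Ω.
Step 5 — Source phasor: V = 167∠-129.4° V = -106 - j129 V.
Step 6 — Ohm's law: I = V / Z_total = (-106 - j129) / (3870 - j1.755) = -0.02737 - j0.03336 A.
Step 7 — Convert to polar: |I| = 0.04315 A, ∠I = -129.4°.

I = 0.04315∠-129.4° A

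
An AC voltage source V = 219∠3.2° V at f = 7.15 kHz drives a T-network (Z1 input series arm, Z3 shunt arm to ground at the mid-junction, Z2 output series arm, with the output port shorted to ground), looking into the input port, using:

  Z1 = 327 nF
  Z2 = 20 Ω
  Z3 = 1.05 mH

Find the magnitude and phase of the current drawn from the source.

Step 1 — Angular frequency: ω = 2π·f = 2π·7150 = 4.492e+04 rad/s.
Step 2 — Component impedances:
  Z1: Z = 1/(jωC) = -j/(ω·C) = 0 - j68.07 Ω
  Z2: Z = R = 20 Ω
  Z3: Z = jωL = j·4.492e+04·0.00105 = 0 + j47.17 Ω
Step 3 — With the output port shorted to ground, the output series arm Z2 runs from the junction to ground; the shunt arm Z3 also runs from the junction to ground. They appear in parallel: Z3 || Z2 = 16.95 + j7.188 Ω.
Step 4 — Series with input arm Z1: Z_in = Z1 + (Z3 || Z2) = 16.95 - j60.88 Ω = 63.2∠-74.4° Ω.
Step 5 — Source phasor: V = 219∠3.2° V = 218.7 + j12.22 V.
Step 6 — Ohm's law: I = V / Z_total = (218.7 + j12.22) / (16.95 - j60.88) = 0.7417 + j3.385 A.
Step 7 — Convert to polar: |I| = 3.465 A, ∠I = 77.6°.

I = 3.465∠77.6° A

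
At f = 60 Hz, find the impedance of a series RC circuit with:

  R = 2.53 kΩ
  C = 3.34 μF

Step 1 — Angular frequency: ω = 2π·f = 2π·60 = 377 rad/s.
Step 2 — Component impedances:
  R: Z = R = 2530 Ω
  C: Z = 1/(jωC) = -j/(ω·C) = 0 - j794.2 Ω
Step 3 — Series combination: Z_total = R + C = 2530 - j794.2 Ω = 2652∠-17.4° Ω.

Z = 2530 - j794.2 Ω = 2652∠-17.4° Ω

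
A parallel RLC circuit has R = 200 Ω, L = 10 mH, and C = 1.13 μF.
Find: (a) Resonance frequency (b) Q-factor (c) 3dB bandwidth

Step 1 — Resonance: ω₀ = 1/√(LC) = 1/√(0.01·1.13e-06) = 9407 rad/s.
Step 2 — f₀ = ω₀/(2π) = 1497 Hz.
Step 3 — Parallel Q: Q = R/(ω₀L) = 200/(9407·0.01) = 2.126.
Step 4 — Bandwidth: Δω = ω₀/Q = 4425 rad/s; BW = Δω/(2π) = 704.2 Hz.

(a) f₀ = 1497 Hz  (b) Q = 2.126  (c) BW = 704.2 Hz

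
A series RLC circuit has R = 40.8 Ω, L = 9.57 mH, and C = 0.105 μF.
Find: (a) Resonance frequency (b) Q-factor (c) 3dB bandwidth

Step 1 — Resonance: ω₀ = 1/√(LC) = 1/√(0.00957·1.05e-07) = 3.155e+04 rad/s.
Step 2 — f₀ = ω₀/(2π) = 5021 Hz.
Step 3 — Series Q: Q = ω₀L/R = 3.155e+04·0.00957/40.8 = 7.399.
Step 4 — Bandwidth: Δω = ω₀/Q = 4263 rad/s; BW = Δω/(2π) = 678.5 Hz.

(a) f₀ = 5021 Hz  (b) Q = 7.399  (c) BW = 678.5 Hz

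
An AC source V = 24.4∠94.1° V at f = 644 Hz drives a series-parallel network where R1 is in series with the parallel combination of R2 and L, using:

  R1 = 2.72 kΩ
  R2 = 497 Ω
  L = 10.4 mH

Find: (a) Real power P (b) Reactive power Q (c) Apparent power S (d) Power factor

Step 1 — Angular frequency: ω = 2π·f = 2π·644 = 4046 rad/s.
Step 2 — Component impedances:
  R1: Z = R = 2720 Ω
  R2: Z = R = 497 Ω
  L: Z = jωL = j·4046·0.0104 = 0 + j42.08 Ω
Step 3 — Parallel branch: R2 || L = 1/(1/R2 + 1/L) = 3.538 + j41.78 Ω.
Step 4 — Series with R1: Z_total = R1 + (R2 || L) = 2724 + j41.78 Ω = 2724∠0.9° Ω.
Step 5 — Source phasor: V = 24.4∠94.1° V = -1.745 + j24.34 V.
Step 6 — Current: I = V / Z = -0.0005033 + j0.008944 A = 0.008958∠93.2° A.
Step 7 — Complex power: S = V·I* = 0.2185 + j0.003353 VA.
Step 8 — Real power: P = Re(S) = 0.2185 W.
Step 9 — Reactive power: Q = Im(S) = 0.003353 VAR.
Step 10 — Apparent power: |S| = 0.2186 VA.
Step 11 — Power factor: PF = P/|S| = 0.9999 (lagging).

(a) P = 0.2185 W  (b) Q = 0.003353 VAR  (c) S = 0.2186 VA  (d) PF = 0.9999 (lagging)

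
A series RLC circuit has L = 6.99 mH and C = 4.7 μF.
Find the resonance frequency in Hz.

Step 1 — Resonance condition Im(Z)=0 gives ω₀ = 1/√(LC).
Step 2 — ω₀ = 1/√(0.00699·4.7e-06) = 5517 rad/s.
Step 3 — f₀ = ω₀/(2π) = 878.1 Hz.

f₀ = 878.1 Hz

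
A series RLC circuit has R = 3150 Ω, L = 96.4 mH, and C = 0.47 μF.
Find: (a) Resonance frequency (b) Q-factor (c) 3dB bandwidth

Step 1 — Resonance: ω₀ = 1/√(LC) = 1/√(0.0964·4.7e-07) = 4698 rad/s.
Step 2 — f₀ = ω₀/(2π) = 747.7 Hz.
Step 3 — Series Q: Q = ω₀L/R = 4698·0.0964/3150 = 0.1438.
Step 4 — Bandwidth: Δω = ω₀/Q = 3.268e+04 rad/s; BW = Δω/(2π) = 5201 Hz.

(a) f₀ = 747.7 Hz  (b) Q = 0.1438  (c) BW = 5201 Hz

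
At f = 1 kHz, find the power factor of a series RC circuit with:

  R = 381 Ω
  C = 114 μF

Step 1 — Angular frequency: ω = 2π·f = 2π·1000 = 6283 rad/s.
Step 2 — Component impedances:
  R: Z = R = 381 Ω
  C: Z = 1/(jωC) = -j/(ω·C) = 0 - j1.396 Ω
Step 3 — Series combination: Z_total = R + C = 381 - j1.396 Ω = 381∠-0.2° Ω.
Step 4 — Power factor: PF = cos(φ) = Re(Z)/|Z| = 381/381 = 1.
Step 5 — Type: Im(Z) = -1.396 ⇒ leading (phase φ = -0.2°).

PF = 1 (leading, φ = -0.2°)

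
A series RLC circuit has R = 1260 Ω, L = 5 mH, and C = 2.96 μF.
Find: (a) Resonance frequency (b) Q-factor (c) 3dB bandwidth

Step 1 — Resonance: ω₀ = 1/√(LC) = 1/√(0.005·2.96e-06) = 8220 rad/s.
Step 2 — f₀ = ω₀/(2π) = 1308 Hz.
Step 3 — Series Q: Q = ω₀L/R = 8220·0.005/1260 = 0.03262.
Step 4 — Bandwidth: Δω = ω₀/Q = 2.52e+05 rad/s; BW = Δω/(2π) = 4.011e+04 Hz.

(a) f₀ = 1308 Hz  (b) Q = 0.03262  (c) BW = 4.011e+04 Hz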